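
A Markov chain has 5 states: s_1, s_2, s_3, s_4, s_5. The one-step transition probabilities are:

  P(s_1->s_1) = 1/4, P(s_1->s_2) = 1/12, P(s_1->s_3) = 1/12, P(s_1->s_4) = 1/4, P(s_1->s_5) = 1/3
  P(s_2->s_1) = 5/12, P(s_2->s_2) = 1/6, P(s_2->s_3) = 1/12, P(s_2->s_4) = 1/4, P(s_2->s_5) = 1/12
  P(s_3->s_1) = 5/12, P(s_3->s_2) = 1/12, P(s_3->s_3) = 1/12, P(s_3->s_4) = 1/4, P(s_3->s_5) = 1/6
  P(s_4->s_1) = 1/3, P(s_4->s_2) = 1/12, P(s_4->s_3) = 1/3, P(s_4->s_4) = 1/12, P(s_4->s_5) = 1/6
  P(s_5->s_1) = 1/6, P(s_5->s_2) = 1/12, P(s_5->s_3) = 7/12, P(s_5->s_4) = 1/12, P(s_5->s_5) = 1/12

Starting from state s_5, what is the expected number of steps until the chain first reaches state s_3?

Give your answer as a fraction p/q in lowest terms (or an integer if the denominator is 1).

Answer: 16896/6553

Derivation:
Let h_i = expected steps to first reach s_3 from state i.
Boundary: h_s_3 = 0.
First-step equations for the other states:
  h_s_1 = 1 + 1/4*h_s_1 + 1/12*h_s_2 + 1/12*h_s_3 + 1/4*h_s_4 + 1/3*h_s_5
  h_s_2 = 1 + 5/12*h_s_1 + 1/6*h_s_2 + 1/12*h_s_3 + 1/4*h_s_4 + 1/12*h_s_5
  h_s_4 = 1 + 1/3*h_s_1 + 1/12*h_s_2 + 1/3*h_s_3 + 1/12*h_s_4 + 1/6*h_s_5
  h_s_5 = 1 + 1/6*h_s_1 + 1/12*h_s_2 + 7/12*h_s_3 + 1/12*h_s_4 + 1/12*h_s_5

Substituting h_s_3 = 0 and rearranging gives the linear system (I - Q) h = 1:
  [3/4, -1/12, -1/4, -1/3] . (h_s_1, h_s_2, h_s_4, h_s_5) = 1
  [-5/12, 5/6, -1/4, -1/12] . (h_s_1, h_s_2, h_s_4, h_s_5) = 1
  [-1/3, -1/12, 11/12, -1/6] . (h_s_1, h_s_2, h_s_4, h_s_5) = 1
  [-1/6, -1/12, -1/12, 11/12] . (h_s_1, h_s_2, h_s_4, h_s_5) = 1

Solving yields:
  h_s_1 = 27192/6553
  h_s_2 = 30000/6553
  h_s_4 = 22836/6553
  h_s_5 = 16896/6553

Starting state is s_5, so the expected hitting time is h_s_5 = 16896/6553.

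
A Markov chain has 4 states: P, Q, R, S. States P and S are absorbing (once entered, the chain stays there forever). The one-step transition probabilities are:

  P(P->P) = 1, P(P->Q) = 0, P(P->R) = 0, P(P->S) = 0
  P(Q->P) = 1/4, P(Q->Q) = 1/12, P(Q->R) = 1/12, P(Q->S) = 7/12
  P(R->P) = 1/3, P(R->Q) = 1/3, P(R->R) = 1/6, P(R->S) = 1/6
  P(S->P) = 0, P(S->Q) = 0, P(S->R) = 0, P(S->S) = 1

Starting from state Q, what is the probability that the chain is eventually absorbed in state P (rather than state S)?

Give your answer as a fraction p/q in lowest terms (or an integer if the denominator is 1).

Answer: 17/53

Derivation:
Let a_i = P(absorbed in P | start in state i).
Boundary conditions: a_P = 1, a_S = 0.
For each transient state i, a_i = sum_j P(i->j) * a_j:
  a_Q = 1/4*a_P + 1/12*a_Q + 1/12*a_R + 7/12*a_S
  a_R = 1/3*a_P + 1/3*a_Q + 1/6*a_R + 1/6*a_S

Substituting a_P = 1 and a_S = 0, rearrange to (I - Q) a = r where r[i] = P(i -> P):
  [11/12, -1/12] . (a_Q, a_R) = 1/4
  [-1/3, 5/6] . (a_Q, a_R) = 1/3

Solving yields:
  a_Q = 17/53
  a_R = 28/53

Starting state is Q, so the absorption probability is a_Q = 17/53.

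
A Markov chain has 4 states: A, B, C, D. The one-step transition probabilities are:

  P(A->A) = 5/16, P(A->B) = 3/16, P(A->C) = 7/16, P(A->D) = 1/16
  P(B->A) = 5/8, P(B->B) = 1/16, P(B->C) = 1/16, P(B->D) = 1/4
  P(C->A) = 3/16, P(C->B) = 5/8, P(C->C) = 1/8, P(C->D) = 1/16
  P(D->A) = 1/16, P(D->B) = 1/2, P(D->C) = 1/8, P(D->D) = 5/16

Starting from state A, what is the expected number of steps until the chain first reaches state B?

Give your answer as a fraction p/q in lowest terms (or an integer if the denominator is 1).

Let h_i = expected steps to first reach B from state i.
Boundary: h_B = 0.
First-step equations for the other states:
  h_A = 1 + 5/16*h_A + 3/16*h_B + 7/16*h_C + 1/16*h_D
  h_C = 1 + 3/16*h_A + 5/8*h_B + 1/8*h_C + 1/16*h_D
  h_D = 1 + 1/16*h_A + 1/2*h_B + 1/8*h_C + 5/16*h_D

Substituting h_B = 0 and rearranging gives the linear system (I - Q) h = 1:
  [11/16, -7/16, -1/16] . (h_A, h_C, h_D) = 1
  [-3/16, 7/8, -1/16] . (h_A, h_C, h_D) = 1
  [-1/16, -1/8, 11/16] . (h_A, h_C, h_D) = 1

Solving yields:
  h_A = 288/101
  h_C = 192/101
  h_D = 208/101

Starting state is A, so the expected hitting time is h_A = 288/101.

Answer: 288/101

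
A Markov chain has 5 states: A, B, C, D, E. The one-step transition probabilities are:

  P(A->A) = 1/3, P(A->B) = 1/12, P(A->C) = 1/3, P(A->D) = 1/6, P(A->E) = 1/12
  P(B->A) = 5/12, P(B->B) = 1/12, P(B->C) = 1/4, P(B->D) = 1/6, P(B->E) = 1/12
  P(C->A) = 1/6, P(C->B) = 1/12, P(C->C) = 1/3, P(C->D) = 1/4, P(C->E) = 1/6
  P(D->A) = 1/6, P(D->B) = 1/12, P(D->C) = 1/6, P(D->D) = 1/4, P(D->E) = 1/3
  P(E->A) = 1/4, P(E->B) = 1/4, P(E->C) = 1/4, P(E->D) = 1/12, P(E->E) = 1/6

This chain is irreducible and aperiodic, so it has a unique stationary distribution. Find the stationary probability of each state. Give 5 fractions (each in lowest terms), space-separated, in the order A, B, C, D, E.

The stationary distribution satisfies pi = pi * P, i.e.:
  pi_A = 1/3*pi_A + 5/12*pi_B + 1/6*pi_C + 1/6*pi_D + 1/4*pi_E
  pi_B = 1/12*pi_A + 1/12*pi_B + 1/12*pi_C + 1/12*pi_D + 1/4*pi_E
  pi_C = 1/3*pi_A + 1/4*pi_B + 1/3*pi_C + 1/6*pi_D + 1/4*pi_E
  pi_D = 1/6*pi_A + 1/6*pi_B + 1/4*pi_C + 1/4*pi_D + 1/12*pi_E
  pi_E = 1/12*pi_A + 1/12*pi_B + 1/6*pi_C + 1/3*pi_D + 1/6*pi_E
with normalization: pi_A + pi_B + pi_C + pi_D + pi_E = 1.

Using the first 4 balance equations plus normalization, the linear system A*pi = b is:
  [-2/3, 5/12, 1/6, 1/6, 1/4] . pi = 0
  [1/12, -11/12, 1/12, 1/12, 1/4] . pi = 0
  [1/3, 1/4, -2/3, 1/6, 1/4] . pi = 0
  [1/6, 1/6, 1/4, -3/4, 1/12] . pi = 0
  [1, 1, 1, 1, 1] . pi = 1

Solving yields:
  pi_A = 2289/9146
  pi_B = 1019/9146
  pi_C = 2543/9146
  pi_D = 877/4573
  pi_E = 1541/9146

Verification (pi * P):
  2289/9146*1/3 + 1019/9146*5/12 + 2543/9146*1/6 + 877/4573*1/6 + 1541/9146*1/4 = 2289/9146 = pi_A  (ok)
  2289/9146*1/12 + 1019/9146*1/12 + 2543/9146*1/12 + 877/4573*1/12 + 1541/9146*1/4 = 1019/9146 = pi_B  (ok)
  2289/9146*1/3 + 1019/9146*1/4 + 2543/9146*1/3 + 877/4573*1/6 + 1541/9146*1/4 = 2543/9146 = pi_C  (ok)
  2289/9146*1/6 + 1019/9146*1/6 + 2543/9146*1/4 + 877/4573*1/4 + 1541/9146*1/12 = 877/4573 = pi_D  (ok)
  2289/9146*1/12 + 1019/9146*1/12 + 2543/9146*1/6 + 877/4573*1/3 + 1541/9146*1/6 = 1541/9146 = pi_E  (ok)

Answer: 2289/9146 1019/9146 2543/9146 877/4573 1541/9146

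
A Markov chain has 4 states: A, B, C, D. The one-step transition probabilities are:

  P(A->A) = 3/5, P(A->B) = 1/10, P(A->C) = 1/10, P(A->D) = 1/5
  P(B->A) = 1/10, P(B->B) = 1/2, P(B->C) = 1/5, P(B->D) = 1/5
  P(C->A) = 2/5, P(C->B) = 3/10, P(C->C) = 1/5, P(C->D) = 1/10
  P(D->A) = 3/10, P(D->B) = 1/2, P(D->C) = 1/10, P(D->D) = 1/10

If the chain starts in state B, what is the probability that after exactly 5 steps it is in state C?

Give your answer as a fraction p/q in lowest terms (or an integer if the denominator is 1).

Computing P^5 by repeated multiplication:
P^1 =
  A: [3/5, 1/10, 1/10, 1/5]
  B: [1/10, 1/2, 1/5, 1/5]
  C: [2/5, 3/10, 1/5, 1/10]
  D: [3/10, 1/2, 1/10, 1/10]
P^2 =
  A: [47/100, 6/25, 3/25, 17/100]
  B: [1/4, 21/50, 17/100, 4/25]
  C: [19/50, 3/10, 3/20, 17/100]
  D: [3/10, 9/25, 4/25, 9/50]
P^3 =
  A: [81/200, 36/125, 17/125, 171/1000]
  B: [77/250, 183/500, 159/1000, 167/1000]
  C: [369/1000, 159/500, 29/200, 21/125]
  D: [167/500, 87/250, 19/125, 83/500]
P^4 =
  A: [151/400, 777/2500, 89/625, 1693/10000]
  B: [3351/10000, 69/200, 61/400, 837/5000]
  C: [226/625, 1617/5000, 1463/10000, 1687/10000]
  D: [1729/5000, 42/125, 3/20, 841/5000]
P^5 =
  A: [36533/100000, 8013/25000, 3633/25000, 16883/100000]
  B: [17339/50000, 16773/50000, 599/4000, 16801/100000]
  C: [35843/100000, 3261/10000, 14697/100000, 337/2000]
  D: [17577/50000, 2073/6250, 743/5000, 8409/50000]

(P^5)[B -> C] = 599/4000

Answer: 599/4000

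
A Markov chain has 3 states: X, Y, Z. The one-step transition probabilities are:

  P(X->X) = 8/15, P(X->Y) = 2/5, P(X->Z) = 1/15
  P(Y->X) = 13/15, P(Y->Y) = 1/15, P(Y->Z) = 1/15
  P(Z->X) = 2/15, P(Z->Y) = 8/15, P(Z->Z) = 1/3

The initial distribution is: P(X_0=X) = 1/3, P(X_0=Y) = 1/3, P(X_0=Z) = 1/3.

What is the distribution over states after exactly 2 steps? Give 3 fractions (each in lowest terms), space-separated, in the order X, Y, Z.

Propagating the distribution step by step (d_{t+1} = d_t * P):
d_0 = (X=1/3, Y=1/3, Z=1/3)
  d_1[X] = 1/3*8/15 + 1/3*13/15 + 1/3*2/15 = 23/45
  d_1[Y] = 1/3*2/5 + 1/3*1/15 + 1/3*8/15 = 1/3
  d_1[Z] = 1/3*1/15 + 1/3*1/15 + 1/3*1/3 = 7/45
d_1 = (X=23/45, Y=1/3, Z=7/45)
  d_2[X] = 23/45*8/15 + 1/3*13/15 + 7/45*2/15 = 131/225
  d_2[Y] = 23/45*2/5 + 1/3*1/15 + 7/45*8/15 = 209/675
  d_2[Z] = 23/45*1/15 + 1/3*1/15 + 7/45*1/3 = 73/675
d_2 = (X=131/225, Y=209/675, Z=73/675)

Answer: 131/225 209/675 73/675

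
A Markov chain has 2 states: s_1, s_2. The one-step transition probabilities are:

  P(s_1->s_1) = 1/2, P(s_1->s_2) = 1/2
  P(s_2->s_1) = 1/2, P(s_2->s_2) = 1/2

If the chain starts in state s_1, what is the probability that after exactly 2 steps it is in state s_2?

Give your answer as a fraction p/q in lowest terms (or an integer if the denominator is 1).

Answer: 1/2

Derivation:
Computing P^2 by repeated multiplication:
P^1 =
  s_1: [1/2, 1/2]
  s_2: [1/2, 1/2]
P^2 =
  s_1: [1/2, 1/2]
  s_2: [1/2, 1/2]

(P^2)[s_1 -> s_2] = 1/2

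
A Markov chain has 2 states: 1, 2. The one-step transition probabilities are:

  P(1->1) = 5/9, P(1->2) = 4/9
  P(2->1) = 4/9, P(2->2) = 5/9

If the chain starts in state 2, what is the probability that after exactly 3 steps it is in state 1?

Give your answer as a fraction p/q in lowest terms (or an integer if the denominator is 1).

Computing P^3 by repeated multiplication:
P^1 =
  1: [5/9, 4/9]
  2: [4/9, 5/9]
P^2 =
  1: [41/81, 40/81]
  2: [40/81, 41/81]
P^3 =
  1: [365/729, 364/729]
  2: [364/729, 365/729]

(P^3)[2 -> 1] = 364/729

Answer: 364/729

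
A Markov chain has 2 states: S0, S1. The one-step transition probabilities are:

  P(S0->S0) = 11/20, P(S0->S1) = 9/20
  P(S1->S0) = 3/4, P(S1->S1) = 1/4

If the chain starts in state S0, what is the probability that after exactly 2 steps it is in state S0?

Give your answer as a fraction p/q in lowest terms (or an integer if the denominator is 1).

Computing P^2 by repeated multiplication:
P^1 =
  S0: [11/20, 9/20]
  S1: [3/4, 1/4]
P^2 =
  S0: [16/25, 9/25]
  S1: [3/5, 2/5]

(P^2)[S0 -> S0] = 16/25

Answer: 16/25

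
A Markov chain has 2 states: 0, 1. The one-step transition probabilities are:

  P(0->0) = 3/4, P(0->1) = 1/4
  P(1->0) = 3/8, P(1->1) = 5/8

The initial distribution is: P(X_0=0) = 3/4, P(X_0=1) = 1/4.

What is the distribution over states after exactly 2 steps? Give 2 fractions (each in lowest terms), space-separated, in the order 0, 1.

Propagating the distribution step by step (d_{t+1} = d_t * P):
d_0 = (0=3/4, 1=1/4)
  d_1[0] = 3/4*3/4 + 1/4*3/8 = 21/32
  d_1[1] = 3/4*1/4 + 1/4*5/8 = 11/32
d_1 = (0=21/32, 1=11/32)
  d_2[0] = 21/32*3/4 + 11/32*3/8 = 159/256
  d_2[1] = 21/32*1/4 + 11/32*5/8 = 97/256
d_2 = (0=159/256, 1=97/256)

Answer: 159/256 97/256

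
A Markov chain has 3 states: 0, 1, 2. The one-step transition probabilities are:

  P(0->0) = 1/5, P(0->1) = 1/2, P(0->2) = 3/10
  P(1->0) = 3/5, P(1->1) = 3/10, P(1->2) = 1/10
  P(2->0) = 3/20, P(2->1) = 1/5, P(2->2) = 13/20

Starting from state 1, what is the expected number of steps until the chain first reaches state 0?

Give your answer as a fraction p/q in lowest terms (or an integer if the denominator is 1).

Let h_i = expected steps to first reach 0 from state i.
Boundary: h_0 = 0.
First-step equations for the other states:
  h_1 = 1 + 3/5*h_0 + 3/10*h_1 + 1/10*h_2
  h_2 = 1 + 3/20*h_0 + 1/5*h_1 + 13/20*h_2

Substituting h_0 = 0 and rearranging gives the linear system (I - Q) h = 1:
  [7/10, -1/10] . (h_1, h_2) = 1
  [-1/5, 7/20] . (h_1, h_2) = 1

Solving yields:
  h_1 = 2
  h_2 = 4

Starting state is 1, so the expected hitting time is h_1 = 2.

Answer: 2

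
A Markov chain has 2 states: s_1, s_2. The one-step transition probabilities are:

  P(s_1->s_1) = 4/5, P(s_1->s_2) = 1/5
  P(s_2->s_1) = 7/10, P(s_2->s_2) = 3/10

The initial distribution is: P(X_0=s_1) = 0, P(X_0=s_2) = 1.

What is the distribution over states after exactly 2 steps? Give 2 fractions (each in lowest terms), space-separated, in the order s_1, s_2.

Propagating the distribution step by step (d_{t+1} = d_t * P):
d_0 = (s_1=0, s_2=1)
  d_1[s_1] = 0*4/5 + 1*7/10 = 7/10
  d_1[s_2] = 0*1/5 + 1*3/10 = 3/10
d_1 = (s_1=7/10, s_2=3/10)
  d_2[s_1] = 7/10*4/5 + 3/10*7/10 = 77/100
  d_2[s_2] = 7/10*1/5 + 3/10*3/10 = 23/100
d_2 = (s_1=77/100, s_2=23/100)

Answer: 77/100 23/100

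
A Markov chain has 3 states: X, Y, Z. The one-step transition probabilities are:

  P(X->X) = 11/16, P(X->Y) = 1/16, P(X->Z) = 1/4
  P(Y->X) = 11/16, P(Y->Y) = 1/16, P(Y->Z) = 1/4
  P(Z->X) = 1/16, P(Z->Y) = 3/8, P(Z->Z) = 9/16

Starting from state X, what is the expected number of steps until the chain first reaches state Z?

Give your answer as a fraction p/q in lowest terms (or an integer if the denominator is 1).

Answer: 4

Derivation:
Let h_i = expected steps to first reach Z from state i.
Boundary: h_Z = 0.
First-step equations for the other states:
  h_X = 1 + 11/16*h_X + 1/16*h_Y + 1/4*h_Z
  h_Y = 1 + 11/16*h_X + 1/16*h_Y + 1/4*h_Z

Substituting h_Z = 0 and rearranging gives the linear system (I - Q) h = 1:
  [5/16, -1/16] . (h_X, h_Y) = 1
  [-11/16, 15/16] . (h_X, h_Y) = 1

Solving yields:
  h_X = 4
  h_Y = 4

Starting state is X, so the expected hitting time is h_X = 4.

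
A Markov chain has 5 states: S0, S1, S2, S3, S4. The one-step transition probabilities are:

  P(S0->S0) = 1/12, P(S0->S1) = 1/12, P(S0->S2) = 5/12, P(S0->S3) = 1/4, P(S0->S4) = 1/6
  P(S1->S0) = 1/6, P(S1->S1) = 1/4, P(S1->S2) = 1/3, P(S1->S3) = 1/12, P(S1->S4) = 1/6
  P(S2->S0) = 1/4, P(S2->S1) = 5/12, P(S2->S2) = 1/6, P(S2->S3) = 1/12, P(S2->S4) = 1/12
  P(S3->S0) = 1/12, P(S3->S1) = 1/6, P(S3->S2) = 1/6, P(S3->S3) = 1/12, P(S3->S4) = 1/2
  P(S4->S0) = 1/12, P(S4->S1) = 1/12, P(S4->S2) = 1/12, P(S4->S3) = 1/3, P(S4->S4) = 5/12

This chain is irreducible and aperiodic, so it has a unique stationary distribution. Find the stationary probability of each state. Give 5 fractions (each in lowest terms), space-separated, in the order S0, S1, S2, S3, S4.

Answer: 2333/17237 3481/17237 3639/17237 3017/17237 4767/17237

Derivation:
The stationary distribution satisfies pi = pi * P, i.e.:
  pi_S0 = 1/12*pi_S0 + 1/6*pi_S1 + 1/4*pi_S2 + 1/12*pi_S3 + 1/12*pi_S4
  pi_S1 = 1/12*pi_S0 + 1/4*pi_S1 + 5/12*pi_S2 + 1/6*pi_S3 + 1/12*pi_S4
  pi_S2 = 5/12*pi_S0 + 1/3*pi_S1 + 1/6*pi_S2 + 1/6*pi_S3 + 1/12*pi_S4
  pi_S3 = 1/4*pi_S0 + 1/12*pi_S1 + 1/12*pi_S2 + 1/12*pi_S3 + 1/3*pi_S4
  pi_S4 = 1/6*pi_S0 + 1/6*pi_S1 + 1/12*pi_S2 + 1/2*pi_S3 + 5/12*pi_S4
with normalization: pi_S0 + pi_S1 + pi_S2 + pi_S3 + pi_S4 = 1.

Using the first 4 balance equations plus normalization, the linear system A*pi = b is:
  [-11/12, 1/6, 1/4, 1/12, 1/12] . pi = 0
  [1/12, -3/4, 5/12, 1/6, 1/12] . pi = 0
  [5/12, 1/3, -5/6, 1/6, 1/12] . pi = 0
  [1/4, 1/12, 1/12, -11/12, 1/3] . pi = 0
  [1, 1, 1, 1, 1] . pi = 1

Solving yields:
  pi_S0 = 2333/17237
  pi_S1 = 3481/17237
  pi_S2 = 3639/17237
  pi_S3 = 3017/17237
  pi_S4 = 4767/17237

Verification (pi * P):
  2333/17237*1/12 + 3481/17237*1/6 + 3639/17237*1/4 + 3017/17237*1/12 + 4767/17237*1/12 = 2333/17237 = pi_S0  (ok)
  2333/17237*1/12 + 3481/17237*1/4 + 3639/17237*5/12 + 3017/17237*1/6 + 4767/17237*1/12 = 3481/17237 = pi_S1  (ok)
  2333/17237*5/12 + 3481/17237*1/3 + 3639/17237*1/6 + 3017/17237*1/6 + 4767/17237*1/12 = 3639/17237 = pi_S2  (ok)
  2333/17237*1/4 + 3481/17237*1/12 + 3639/17237*1/12 + 3017/17237*1/12 + 4767/17237*1/3 = 3017/17237 = pi_S3  (ok)
  2333/17237*1/6 + 3481/17237*1/6 + 3639/17237*1/12 + 3017/17237*1/2 + 4767/17237*5/12 = 4767/17237 = pi_S4  (ok)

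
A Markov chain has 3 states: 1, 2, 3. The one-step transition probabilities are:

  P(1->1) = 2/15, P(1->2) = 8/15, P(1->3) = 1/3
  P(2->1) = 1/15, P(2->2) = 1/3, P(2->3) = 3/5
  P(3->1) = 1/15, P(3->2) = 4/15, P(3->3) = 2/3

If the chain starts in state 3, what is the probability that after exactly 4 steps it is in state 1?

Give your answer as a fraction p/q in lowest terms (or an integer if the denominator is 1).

Answer: 3616/50625

Derivation:
Computing P^4 by repeated multiplication:
P^1 =
  1: [2/15, 8/15, 1/3]
  2: [1/15, 1/3, 3/5]
  3: [1/15, 4/15, 2/3]
P^2 =
  1: [17/225, 76/225, 44/75]
  2: [16/225, 23/75, 28/45]
  3: [16/225, 68/225, 47/75]
P^3 =
  1: [242/3375, 116/375, 2089/3375]
  2: [241/3375, 1033/3375, 2101/3375]
  3: [241/3375, 344/1125, 2102/3375]
P^4 =
  1: [3617/50625, 15512/50625, 31496/50625]
  2: [3616/50625, 15497/50625, 10504/16875]
  3: [3616/50625, 15496/50625, 31513/50625]

(P^4)[3 -> 1] = 3616/50625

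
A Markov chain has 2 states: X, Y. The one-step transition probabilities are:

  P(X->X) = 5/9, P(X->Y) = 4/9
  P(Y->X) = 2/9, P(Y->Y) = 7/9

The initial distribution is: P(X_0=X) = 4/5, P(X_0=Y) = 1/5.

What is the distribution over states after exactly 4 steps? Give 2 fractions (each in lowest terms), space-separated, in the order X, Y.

Propagating the distribution step by step (d_{t+1} = d_t * P):
d_0 = (X=4/5, Y=1/5)
  d_1[X] = 4/5*5/9 + 1/5*2/9 = 22/45
  d_1[Y] = 4/5*4/9 + 1/5*7/9 = 23/45
d_1 = (X=22/45, Y=23/45)
  d_2[X] = 22/45*5/9 + 23/45*2/9 = 52/135
  d_2[Y] = 22/45*4/9 + 23/45*7/9 = 83/135
d_2 = (X=52/135, Y=83/135)
  d_3[X] = 52/135*5/9 + 83/135*2/9 = 142/405
  d_3[Y] = 52/135*4/9 + 83/135*7/9 = 263/405
d_3 = (X=142/405, Y=263/405)
  d_4[X] = 142/405*5/9 + 263/405*2/9 = 412/1215
  d_4[Y] = 142/405*4/9 + 263/405*7/9 = 803/1215
d_4 = (X=412/1215, Y=803/1215)

Answer: 412/1215 803/1215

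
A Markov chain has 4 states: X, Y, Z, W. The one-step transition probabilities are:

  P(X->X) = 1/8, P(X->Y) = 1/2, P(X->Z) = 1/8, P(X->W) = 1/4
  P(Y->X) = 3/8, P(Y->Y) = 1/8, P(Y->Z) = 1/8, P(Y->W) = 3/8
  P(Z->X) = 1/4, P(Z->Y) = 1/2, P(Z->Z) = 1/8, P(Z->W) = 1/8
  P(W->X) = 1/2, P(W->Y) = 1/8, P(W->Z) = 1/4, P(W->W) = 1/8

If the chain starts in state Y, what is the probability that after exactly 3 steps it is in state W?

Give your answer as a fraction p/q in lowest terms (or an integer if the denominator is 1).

Computing P^3 by repeated multiplication:
P^1 =
  X: [1/8, 1/2, 1/8, 1/4]
  Y: [3/8, 1/8, 1/8, 3/8]
  Z: [1/4, 1/2, 1/8, 1/8]
  W: [1/2, 1/8, 1/4, 1/8]
P^2 =
  X: [23/64, 7/32, 5/32, 17/64]
  Y: [5/16, 5/16, 11/64, 13/64]
  Z: [5/16, 17/64, 9/64, 9/32]
  W: [15/64, 13/32, 9/64, 7/32]
P^3 =
  X: [153/512, 163/512, 81/512, 115/512]
  Y: [77/256, 157/512, 77/512, 31/128]
  Z: [161/512, 151/512, 41/256, 59/256]
  W: [167/512, 17/64, 39/256, 131/512]

(P^3)[Y -> W] = 31/128

Answer: 31/128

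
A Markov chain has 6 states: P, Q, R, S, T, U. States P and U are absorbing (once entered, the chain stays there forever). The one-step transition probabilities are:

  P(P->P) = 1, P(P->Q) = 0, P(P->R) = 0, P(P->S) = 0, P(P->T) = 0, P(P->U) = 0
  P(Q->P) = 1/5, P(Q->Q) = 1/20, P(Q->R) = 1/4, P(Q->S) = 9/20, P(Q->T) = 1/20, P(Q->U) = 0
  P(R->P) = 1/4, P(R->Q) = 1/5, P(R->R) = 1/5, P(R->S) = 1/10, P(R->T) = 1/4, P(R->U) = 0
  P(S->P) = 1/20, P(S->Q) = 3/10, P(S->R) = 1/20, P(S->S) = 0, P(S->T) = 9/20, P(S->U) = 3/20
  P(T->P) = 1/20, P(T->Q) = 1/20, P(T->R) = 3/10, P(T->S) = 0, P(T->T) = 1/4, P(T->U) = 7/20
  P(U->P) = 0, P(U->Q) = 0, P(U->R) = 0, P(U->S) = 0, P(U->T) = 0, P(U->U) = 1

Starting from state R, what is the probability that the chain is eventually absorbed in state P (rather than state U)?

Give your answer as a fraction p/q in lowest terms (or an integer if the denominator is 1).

Let a_i = P(absorbed in P | start in state i).
Boundary conditions: a_P = 1, a_U = 0.
For each transient state i, a_i = sum_j P(i->j) * a_j:
  a_Q = 1/5*a_P + 1/20*a_Q + 1/4*a_R + 9/20*a_S + 1/20*a_T + 0*a_U
  a_R = 1/4*a_P + 1/5*a_Q + 1/5*a_R + 1/10*a_S + 1/4*a_T + 0*a_U
  a_S = 1/20*a_P + 3/10*a_Q + 1/20*a_R + 0*a_S + 9/20*a_T + 3/20*a_U
  a_T = 1/20*a_P + 1/20*a_Q + 3/10*a_R + 0*a_S + 1/4*a_T + 7/20*a_U

Substituting a_P = 1 and a_U = 0, rearrange to (I - Q) a = r where r[i] = P(i -> P):
  [19/20, -1/4, -9/20, -1/20] . (a_Q, a_R, a_S, a_T) = 1/5
  [-1/5, 4/5, -1/10, -1/4] . (a_Q, a_R, a_S, a_T) = 1/4
  [-3/10, -1/20, 1, -9/20] . (a_Q, a_R, a_S, a_T) = 1/20
  [-1/20, -3/10, 0, 3/4] . (a_Q, a_R, a_S, a_T) = 1/20

Solving yields:
  a_Q = 31754/53653
  a_R = 33478/53653
  a_S = 22471/53653
  a_T = 19085/53653

Starting state is R, so the absorption probability is a_R = 33478/53653.

Answer: 33478/53653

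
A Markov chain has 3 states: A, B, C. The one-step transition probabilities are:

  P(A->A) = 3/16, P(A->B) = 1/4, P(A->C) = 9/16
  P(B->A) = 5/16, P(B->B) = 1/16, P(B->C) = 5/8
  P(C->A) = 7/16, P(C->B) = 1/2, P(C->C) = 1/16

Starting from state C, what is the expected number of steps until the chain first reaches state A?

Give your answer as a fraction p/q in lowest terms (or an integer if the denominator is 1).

Answer: 368/145

Derivation:
Let h_i = expected steps to first reach A from state i.
Boundary: h_A = 0.
First-step equations for the other states:
  h_B = 1 + 5/16*h_A + 1/16*h_B + 5/8*h_C
  h_C = 1 + 7/16*h_A + 1/2*h_B + 1/16*h_C

Substituting h_A = 0 and rearranging gives the linear system (I - Q) h = 1:
  [15/16, -5/8] . (h_B, h_C) = 1
  [-1/2, 15/16] . (h_B, h_C) = 1

Solving yields:
  h_B = 80/29
  h_C = 368/145

Starting state is C, so the expected hitting time is h_C = 368/145.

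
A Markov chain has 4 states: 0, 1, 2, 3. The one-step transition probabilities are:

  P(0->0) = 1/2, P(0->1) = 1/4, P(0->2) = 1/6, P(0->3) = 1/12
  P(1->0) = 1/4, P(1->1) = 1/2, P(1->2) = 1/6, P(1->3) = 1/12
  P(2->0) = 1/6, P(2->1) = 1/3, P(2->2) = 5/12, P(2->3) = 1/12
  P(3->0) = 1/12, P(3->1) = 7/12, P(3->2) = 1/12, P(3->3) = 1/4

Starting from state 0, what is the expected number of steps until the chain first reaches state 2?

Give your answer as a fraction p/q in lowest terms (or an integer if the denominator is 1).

Answer: 120/19

Derivation:
Let h_i = expected steps to first reach 2 from state i.
Boundary: h_2 = 0.
First-step equations for the other states:
  h_0 = 1 + 1/2*h_0 + 1/4*h_1 + 1/6*h_2 + 1/12*h_3
  h_1 = 1 + 1/4*h_0 + 1/2*h_1 + 1/6*h_2 + 1/12*h_3
  h_3 = 1 + 1/12*h_0 + 7/12*h_1 + 1/12*h_2 + 1/4*h_3

Substituting h_2 = 0 and rearranging gives the linear system (I - Q) h = 1:
  [1/2, -1/4, -1/12] . (h_0, h_1, h_3) = 1
  [-1/4, 1/2, -1/12] . (h_0, h_1, h_3) = 1
  [-1/12, -7/12, 3/4] . (h_0, h_1, h_3) = 1

Solving yields:
  h_0 = 120/19
  h_1 = 120/19
  h_3 = 132/19

Starting state is 0, so the expected hitting time is h_0 = 120/19.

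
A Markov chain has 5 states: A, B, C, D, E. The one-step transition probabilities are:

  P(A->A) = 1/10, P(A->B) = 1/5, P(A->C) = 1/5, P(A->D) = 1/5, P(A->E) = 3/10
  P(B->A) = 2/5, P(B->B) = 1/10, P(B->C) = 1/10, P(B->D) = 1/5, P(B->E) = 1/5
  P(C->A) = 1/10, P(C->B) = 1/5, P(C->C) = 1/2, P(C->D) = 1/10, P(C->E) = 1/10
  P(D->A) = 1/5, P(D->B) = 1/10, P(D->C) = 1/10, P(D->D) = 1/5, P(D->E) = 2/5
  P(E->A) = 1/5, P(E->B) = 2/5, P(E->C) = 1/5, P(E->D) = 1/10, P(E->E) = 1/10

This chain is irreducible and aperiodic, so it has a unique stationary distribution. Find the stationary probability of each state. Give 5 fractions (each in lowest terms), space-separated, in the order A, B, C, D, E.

Answer: 461/2330 1913/9320 1091/4660 1453/9320 241/1165

Derivation:
The stationary distribution satisfies pi = pi * P, i.e.:
  pi_A = 1/10*pi_A + 2/5*pi_B + 1/10*pi_C + 1/5*pi_D + 1/5*pi_E
  pi_B = 1/5*pi_A + 1/10*pi_B + 1/5*pi_C + 1/10*pi_D + 2/5*pi_E
  pi_C = 1/5*pi_A + 1/10*pi_B + 1/2*pi_C + 1/10*pi_D + 1/5*pi_E
  pi_D = 1/5*pi_A + 1/5*pi_B + 1/10*pi_C + 1/5*pi_D + 1/10*pi_E
  pi_E = 3/10*pi_A + 1/5*pi_B + 1/10*pi_C + 2/5*pi_D + 1/10*pi_E
with normalization: pi_A + pi_B + pi_C + pi_D + pi_E = 1.

Using the first 4 balance equations plus normalization, the linear system A*pi = b is:
  [-9/10, 2/5, 1/10, 1/5, 1/5] . pi = 0
  [1/5, -9/10, 1/5, 1/10, 2/5] . pi = 0
  [1/5, 1/10, -1/2, 1/10, 1/5] . pi = 0
  [1/5, 1/5, 1/10, -4/5, 1/10] . pi = 0
  [1, 1, 1, 1, 1] . pi = 1

Solving yields:
  pi_A = 461/2330
  pi_B = 1913/9320
  pi_C = 1091/4660
  pi_D = 1453/9320
  pi_E = 241/1165

Verification (pi * P):
  461/2330*1/10 + 1913/9320*2/5 + 1091/4660*1/10 + 1453/9320*1/5 + 241/1165*1/5 = 461/2330 = pi_A  (ok)
  461/2330*1/5 + 1913/9320*1/10 + 1091/4660*1/5 + 1453/9320*1/10 + 241/1165*2/5 = 1913/9320 = pi_B  (ok)
  461/2330*1/5 + 1913/9320*1/10 + 1091/4660*1/2 + 1453/9320*1/10 + 241/1165*1/5 = 1091/4660 = pi_C  (ok)
  461/2330*1/5 + 1913/9320*1/5 + 1091/4660*1/10 + 1453/9320*1/5 + 241/1165*1/10 = 1453/9320 = pi_D  (ok)
  461/2330*3/10 + 1913/9320*1/5 + 1091/4660*1/10 + 1453/9320*2/5 + 241/1165*1/10 = 241/1165 = pi_E  (ok)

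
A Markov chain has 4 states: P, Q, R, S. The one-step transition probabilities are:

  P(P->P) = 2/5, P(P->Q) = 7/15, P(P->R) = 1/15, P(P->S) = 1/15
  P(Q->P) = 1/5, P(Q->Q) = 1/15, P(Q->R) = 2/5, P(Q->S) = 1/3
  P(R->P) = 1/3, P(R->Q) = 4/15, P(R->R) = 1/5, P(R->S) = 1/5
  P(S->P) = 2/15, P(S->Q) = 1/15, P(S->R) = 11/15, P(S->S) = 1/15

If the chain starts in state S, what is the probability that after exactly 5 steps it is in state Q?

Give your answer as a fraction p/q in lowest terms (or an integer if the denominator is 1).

Computing P^5 by repeated multiplication:
P^1 =
  P: [2/5, 7/15, 1/15, 1/15]
  Q: [1/5, 1/15, 2/5, 1/3]
  R: [1/3, 4/15, 1/5, 1/5]
  S: [2/15, 1/15, 11/15, 1/15]
P^2 =
  P: [64/225, 6/25, 62/225, 1/5]
  Q: [61/225, 17/75, 82/225, 31/225]
  R: [7/25, 6/25, 71/225, 37/225]
  S: [8/25, 4/15, 52/225, 41/225]
P^3 =
  P: [946/3375, 53/225, 1069/3375, 113/675]
  Q: [991/3375, 31/125, 106/375, 593/3375]
  R: [323/1125, 272/1125, 1007/3375, 583/3375]
  S: [106/375, 271/1125, 1039/3375, 569/3375]
P^4 =
  P: [14536/50625, 454/1875, 1682/5625, 8693/50625]
  Q: [14413/50625, 4061/16875, 15398/50625, 959/5625]
  R: [1607/5625, 814/3375, 15299/50625, 8653/50625]
  S: [4832/16875, 4072/16875, 15208/50625, 1741/10125]
P^5 =
  P: [217066/759375, 12217/50625, 229121/759375, 14437/84375]
  Q: [217279/759375, 61099/253125, 228646/759375, 130153/759375]
  R: [72403/253125, 2444/10125, 228803/759375, 130063/759375]
  S: [72358/253125, 2443/10125, 229171/759375, 25981/151875]

(P^5)[S -> Q] = 2443/10125

Answer: 2443/10125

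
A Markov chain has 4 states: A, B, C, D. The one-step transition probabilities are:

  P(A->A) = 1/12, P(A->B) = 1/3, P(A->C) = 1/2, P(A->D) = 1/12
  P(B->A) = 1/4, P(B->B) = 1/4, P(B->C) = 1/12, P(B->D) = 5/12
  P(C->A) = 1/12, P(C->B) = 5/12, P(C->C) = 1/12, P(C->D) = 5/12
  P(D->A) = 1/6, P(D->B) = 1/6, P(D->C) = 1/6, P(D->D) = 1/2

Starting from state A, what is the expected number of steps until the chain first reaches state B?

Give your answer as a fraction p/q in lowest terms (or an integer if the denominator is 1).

Let h_i = expected steps to first reach B from state i.
Boundary: h_B = 0.
First-step equations for the other states:
  h_A = 1 + 1/12*h_A + 1/3*h_B + 1/2*h_C + 1/12*h_D
  h_C = 1 + 1/12*h_A + 5/12*h_B + 1/12*h_C + 5/12*h_D
  h_D = 1 + 1/6*h_A + 1/6*h_B + 1/6*h_C + 1/2*h_D

Substituting h_B = 0 and rearranging gives the linear system (I - Q) h = 1:
  [11/12, -1/2, -1/12] . (h_A, h_C, h_D) = 1
  [-1/12, 11/12, -5/12] . (h_A, h_C, h_D) = 1
  [-1/6, -1/6, 1/2] . (h_A, h_C, h_D) = 1

Solving yields:
  h_A = 405/124
  h_C = 102/31
  h_D = 519/124

Starting state is A, so the expected hitting time is h_A = 405/124.

Answer: 405/124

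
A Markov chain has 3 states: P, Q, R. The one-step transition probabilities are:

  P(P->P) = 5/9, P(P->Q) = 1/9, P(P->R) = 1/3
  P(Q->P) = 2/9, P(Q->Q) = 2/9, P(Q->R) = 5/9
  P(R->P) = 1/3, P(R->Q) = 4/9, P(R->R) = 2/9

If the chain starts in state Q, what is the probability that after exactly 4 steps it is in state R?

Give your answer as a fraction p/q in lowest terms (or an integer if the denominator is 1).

Answer: 2288/6561

Derivation:
Computing P^4 by repeated multiplication:
P^1 =
  P: [5/9, 1/9, 1/3]
  Q: [2/9, 2/9, 5/9]
  R: [1/3, 4/9, 2/9]
P^2 =
  P: [4/9, 19/81, 26/81]
  Q: [29/81, 26/81, 26/81]
  R: [29/81, 19/81, 11/27]
P^3 =
  P: [296/729, 178/729, 85/243]
  Q: [275/729, 185/729, 269/729]
  R: [94/243, 199/729, 248/729]
P^4 =
  P: [289/729, 1672/6561, 2288/6561]
  Q: [2552/6561, 1721/6561, 2288/6561]
  R: [2552/6561, 1672/6561, 779/2187]

(P^4)[Q -> R] = 2288/6561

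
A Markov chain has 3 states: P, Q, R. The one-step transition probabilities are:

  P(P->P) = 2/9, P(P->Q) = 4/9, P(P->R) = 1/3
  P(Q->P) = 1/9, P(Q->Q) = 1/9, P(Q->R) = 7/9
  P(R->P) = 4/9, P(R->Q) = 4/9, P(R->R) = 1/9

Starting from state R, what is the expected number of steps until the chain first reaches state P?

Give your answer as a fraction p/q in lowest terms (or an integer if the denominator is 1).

Let h_i = expected steps to first reach P from state i.
Boundary: h_P = 0.
First-step equations for the other states:
  h_Q = 1 + 1/9*h_P + 1/9*h_Q + 7/9*h_R
  h_R = 1 + 4/9*h_P + 4/9*h_Q + 1/9*h_R

Substituting h_P = 0 and rearranging gives the linear system (I - Q) h = 1:
  [8/9, -7/9] . (h_Q, h_R) = 1
  [-4/9, 8/9] . (h_Q, h_R) = 1

Solving yields:
  h_Q = 15/4
  h_R = 3

Starting state is R, so the expected hitting time is h_R = 3.

Answer: 3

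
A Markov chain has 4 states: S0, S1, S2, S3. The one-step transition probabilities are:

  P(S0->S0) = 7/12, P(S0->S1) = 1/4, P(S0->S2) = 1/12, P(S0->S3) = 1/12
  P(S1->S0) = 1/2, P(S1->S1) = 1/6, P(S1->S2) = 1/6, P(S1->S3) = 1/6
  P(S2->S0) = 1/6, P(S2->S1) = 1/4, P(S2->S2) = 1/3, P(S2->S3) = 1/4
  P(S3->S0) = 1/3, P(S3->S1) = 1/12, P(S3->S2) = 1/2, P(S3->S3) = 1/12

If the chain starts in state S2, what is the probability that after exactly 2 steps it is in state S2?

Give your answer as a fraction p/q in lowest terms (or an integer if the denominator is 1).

Answer: 7/24

Derivation:
Computing P^2 by repeated multiplication:
P^1 =
  S0: [7/12, 1/4, 1/12, 1/12]
  S1: [1/2, 1/6, 1/6, 1/6]
  S2: [1/6, 1/4, 1/3, 1/4]
  S3: [1/3, 1/12, 1/2, 1/12]
P^2 =
  S0: [73/144, 31/144, 23/144, 17/144]
  S1: [11/24, 5/24, 5/24, 1/8]
  S2: [13/36, 3/16, 7/24, 23/144]
  S3: [25/72, 11/48, 1/4, 25/144]

(P^2)[S2 -> S2] = 7/24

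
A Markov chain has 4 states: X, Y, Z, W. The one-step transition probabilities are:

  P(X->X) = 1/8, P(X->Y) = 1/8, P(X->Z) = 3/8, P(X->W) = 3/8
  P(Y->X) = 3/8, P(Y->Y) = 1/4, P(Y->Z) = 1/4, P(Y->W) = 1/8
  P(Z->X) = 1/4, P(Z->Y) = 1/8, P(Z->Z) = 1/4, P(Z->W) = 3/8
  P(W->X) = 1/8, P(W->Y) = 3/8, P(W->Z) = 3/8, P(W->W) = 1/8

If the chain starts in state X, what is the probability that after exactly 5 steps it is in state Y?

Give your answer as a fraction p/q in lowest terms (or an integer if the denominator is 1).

Computing P^5 by repeated multiplication:
P^1 =
  X: [1/8, 1/8, 3/8, 3/8]
  Y: [3/8, 1/4, 1/4, 1/8]
  Z: [1/4, 1/8, 1/4, 3/8]
  W: [1/8, 3/8, 3/8, 1/8]
P^2 =
  X: [13/64, 15/64, 5/16, 1/4]
  Y: [7/32, 3/16, 5/16, 9/32]
  Z: [3/16, 15/64, 21/64, 1/4]
  W: [17/64, 13/64, 9/32, 1/4]
P^3 =
  X: [57/256, 111/512, 157/512, 65/256]
  Y: [27/128, 7/32, 5/16, 33/128]
  Z: [115/512, 111/512, 39/128, 65/256]
  W: [27/128, 109/512, 161/512, 67/256]
P^4 =
  X: [891/4096, 883/4096, 317/1024, 527/2048]
  Y: [7/32, 111/512, 79/256, 131/512]
  Z: [445/2048, 883/4096, 1269/4096, 527/2048]
  W: [891/4096, 889/4096, 633/2048, 525/2048]
P^5 =
  X: [3565/16384, 7087/32768, 10137/32768, 4207/16384]
  Y: [223/1024, 885/4096, 1267/4096, 263/1024]
  Z: [7131/32768, 7087/32768, 1267/4096, 4207/16384]
  W: [1785/8192, 7085/32768, 10133/32768, 4205/16384]

(P^5)[X -> Y] = 7087/32768

Answer: 7087/32768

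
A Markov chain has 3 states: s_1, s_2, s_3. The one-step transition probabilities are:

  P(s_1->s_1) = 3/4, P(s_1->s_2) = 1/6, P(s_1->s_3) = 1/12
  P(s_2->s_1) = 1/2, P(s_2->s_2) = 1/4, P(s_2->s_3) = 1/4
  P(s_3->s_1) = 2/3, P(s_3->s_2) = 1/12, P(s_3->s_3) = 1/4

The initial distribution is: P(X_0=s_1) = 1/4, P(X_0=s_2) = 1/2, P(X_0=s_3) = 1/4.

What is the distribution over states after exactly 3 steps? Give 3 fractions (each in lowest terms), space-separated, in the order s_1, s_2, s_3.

Propagating the distribution step by step (d_{t+1} = d_t * P):
d_0 = (s_1=1/4, s_2=1/2, s_3=1/4)
  d_1[s_1] = 1/4*3/4 + 1/2*1/2 + 1/4*2/3 = 29/48
  d_1[s_2] = 1/4*1/6 + 1/2*1/4 + 1/4*1/12 = 3/16
  d_1[s_3] = 1/4*1/12 + 1/2*1/4 + 1/4*1/4 = 5/24
d_1 = (s_1=29/48, s_2=3/16, s_3=5/24)
  d_2[s_1] = 29/48*3/4 + 3/16*1/2 + 5/24*2/3 = 395/576
  d_2[s_2] = 29/48*1/6 + 3/16*1/4 + 5/24*1/12 = 95/576
  d_2[s_3] = 29/48*1/12 + 3/16*1/4 + 5/24*1/4 = 43/288
d_2 = (s_1=395/576, s_2=95/576, s_3=43/288)
  d_3[s_1] = 395/576*3/4 + 95/576*1/2 + 43/288*2/3 = 4813/6912
  d_3[s_2] = 395/576*1/6 + 95/576*1/4 + 43/288*1/12 = 43/256
  d_3[s_3] = 395/576*1/12 + 95/576*1/4 + 43/288*1/4 = 469/3456
d_3 = (s_1=4813/6912, s_2=43/256, s_3=469/3456)

Answer: 4813/6912 43/256 469/3456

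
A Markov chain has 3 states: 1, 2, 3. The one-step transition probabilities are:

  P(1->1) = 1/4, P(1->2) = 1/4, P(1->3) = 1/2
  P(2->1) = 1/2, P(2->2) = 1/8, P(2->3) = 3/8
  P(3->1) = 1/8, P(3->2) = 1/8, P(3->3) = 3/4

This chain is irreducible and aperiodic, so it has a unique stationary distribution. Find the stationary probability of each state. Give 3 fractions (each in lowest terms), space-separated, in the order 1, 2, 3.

Answer: 11/53 8/53 34/53

Derivation:
The stationary distribution satisfies pi = pi * P, i.e.:
  pi_1 = 1/4*pi_1 + 1/2*pi_2 + 1/8*pi_3
  pi_2 = 1/4*pi_1 + 1/8*pi_2 + 1/8*pi_3
  pi_3 = 1/2*pi_1 + 3/8*pi_2 + 3/4*pi_3
with normalization: pi_1 + pi_2 + pi_3 = 1.

Using the first 2 balance equations plus normalization, the linear system A*pi = b is:
  [-3/4, 1/2, 1/8] . pi = 0
  [1/4, -7/8, 1/8] . pi = 0
  [1, 1, 1] . pi = 1

Solving yields:
  pi_1 = 11/53
  pi_2 = 8/53
  pi_3 = 34/53

Verification (pi * P):
  11/53*1/4 + 8/53*1/2 + 34/53*1/8 = 11/53 = pi_1  (ok)
  11/53*1/4 + 8/53*1/8 + 34/53*1/8 = 8/53 = pi_2  (ok)
  11/53*1/2 + 8/53*3/8 + 34/53*3/4 = 34/53 = pi_3  (ok)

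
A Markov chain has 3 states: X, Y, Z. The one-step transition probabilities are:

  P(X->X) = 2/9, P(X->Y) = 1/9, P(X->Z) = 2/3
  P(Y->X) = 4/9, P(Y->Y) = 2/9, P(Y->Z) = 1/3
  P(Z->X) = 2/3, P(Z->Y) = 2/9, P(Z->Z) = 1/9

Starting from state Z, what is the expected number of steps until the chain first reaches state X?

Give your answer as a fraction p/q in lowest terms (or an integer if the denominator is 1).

Let h_i = expected steps to first reach X from state i.
Boundary: h_X = 0.
First-step equations for the other states:
  h_Y = 1 + 4/9*h_X + 2/9*h_Y + 1/3*h_Z
  h_Z = 1 + 2/3*h_X + 2/9*h_Y + 1/9*h_Z

Substituting h_X = 0 and rearranging gives the linear system (I - Q) h = 1:
  [7/9, -1/3] . (h_Y, h_Z) = 1
  [-2/9, 8/9] . (h_Y, h_Z) = 1

Solving yields:
  h_Y = 99/50
  h_Z = 81/50

Starting state is Z, so the expected hitting time is h_Z = 81/50.

Answer: 81/50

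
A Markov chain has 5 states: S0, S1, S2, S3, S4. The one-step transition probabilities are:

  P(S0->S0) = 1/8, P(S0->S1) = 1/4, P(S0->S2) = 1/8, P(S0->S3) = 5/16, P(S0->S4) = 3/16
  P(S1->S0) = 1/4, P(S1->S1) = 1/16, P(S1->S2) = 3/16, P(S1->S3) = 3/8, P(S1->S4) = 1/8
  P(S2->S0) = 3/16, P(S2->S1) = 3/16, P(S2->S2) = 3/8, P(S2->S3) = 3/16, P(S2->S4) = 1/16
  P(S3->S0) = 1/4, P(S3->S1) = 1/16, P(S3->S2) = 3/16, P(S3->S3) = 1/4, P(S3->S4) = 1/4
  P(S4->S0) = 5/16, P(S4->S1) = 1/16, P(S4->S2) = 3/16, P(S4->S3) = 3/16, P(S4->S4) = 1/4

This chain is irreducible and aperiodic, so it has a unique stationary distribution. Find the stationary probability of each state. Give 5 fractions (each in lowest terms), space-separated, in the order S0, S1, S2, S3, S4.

Answer: 6597/29941 7817/59882 6402/29941 15299/59882 5384/29941

Derivation:
The stationary distribution satisfies pi = pi * P, i.e.:
  pi_S0 = 1/8*pi_S0 + 1/4*pi_S1 + 3/16*pi_S2 + 1/4*pi_S3 + 5/16*pi_S4
  pi_S1 = 1/4*pi_S0 + 1/16*pi_S1 + 3/16*pi_S2 + 1/16*pi_S3 + 1/16*pi_S4
  pi_S2 = 1/8*pi_S0 + 3/16*pi_S1 + 3/8*pi_S2 + 3/16*pi_S3 + 3/16*pi_S4
  pi_S3 = 5/16*pi_S0 + 3/8*pi_S1 + 3/16*pi_S2 + 1/4*pi_S3 + 3/16*pi_S4
  pi_S4 = 3/16*pi_S0 + 1/8*pi_S1 + 1/16*pi_S2 + 1/4*pi_S3 + 1/4*pi_S4
with normalization: pi_S0 + pi_S1 + pi_S2 + pi_S3 + pi_S4 = 1.

Using the first 4 balance equations plus normalization, the linear system A*pi = b is:
  [-7/8, 1/4, 3/16, 1/4, 5/16] . pi = 0
  [1/4, -15/16, 3/16, 1/16, 1/16] . pi = 0
  [1/8, 3/16, -5/8, 3/16, 3/16] . pi = 0
  [5/16, 3/8, 3/16, -3/4, 3/16] . pi = 0
  [1, 1, 1, 1, 1] . pi = 1

Solving yields:
  pi_S0 = 6597/29941
  pi_S1 = 7817/59882
  pi_S2 = 6402/29941
  pi_S3 = 15299/59882
  pi_S4 = 5384/29941

Verification (pi * P):
  6597/29941*1/8 + 7817/59882*1/4 + 6402/29941*3/16 + 15299/59882*1/4 + 5384/29941*5/16 = 6597/29941 = pi_S0  (ok)
  6597/29941*1/4 + 7817/59882*1/16 + 6402/29941*3/16 + 15299/59882*1/16 + 5384/29941*1/16 = 7817/59882 = pi_S1  (ok)
  6597/29941*1/8 + 7817/59882*3/16 + 6402/29941*3/8 + 15299/59882*3/16 + 5384/29941*3/16 = 6402/29941 = pi_S2  (ok)
  6597/29941*5/16 + 7817/59882*3/8 + 6402/29941*3/16 + 15299/59882*1/4 + 5384/29941*3/16 = 15299/59882 = pi_S3  (ok)
  6597/29941*3/16 + 7817/59882*1/8 + 6402/29941*1/16 + 15299/59882*1/4 + 5384/29941*1/4 = 5384/29941 = pi_S4  (ok)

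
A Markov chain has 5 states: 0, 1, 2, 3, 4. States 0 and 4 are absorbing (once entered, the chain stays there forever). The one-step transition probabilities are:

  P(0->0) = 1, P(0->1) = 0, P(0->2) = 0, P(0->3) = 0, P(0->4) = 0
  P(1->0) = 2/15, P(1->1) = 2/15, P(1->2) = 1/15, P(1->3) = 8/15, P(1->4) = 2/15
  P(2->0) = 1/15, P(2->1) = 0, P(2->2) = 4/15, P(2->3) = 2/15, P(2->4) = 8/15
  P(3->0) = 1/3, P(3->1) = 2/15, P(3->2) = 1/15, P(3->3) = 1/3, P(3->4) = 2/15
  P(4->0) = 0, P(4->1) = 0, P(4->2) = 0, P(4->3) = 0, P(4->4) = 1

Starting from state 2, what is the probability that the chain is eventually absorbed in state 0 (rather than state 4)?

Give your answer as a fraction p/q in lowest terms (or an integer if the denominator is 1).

Let a_i = P(absorbed in 0 | start in state i).
Boundary conditions: a_0 = 1, a_4 = 0.
For each transient state i, a_i = sum_j P(i->j) * a_j:
  a_1 = 2/15*a_0 + 2/15*a_1 + 1/15*a_2 + 8/15*a_3 + 2/15*a_4
  a_2 = 1/15*a_0 + 0*a_1 + 4/15*a_2 + 2/15*a_3 + 8/15*a_4
  a_3 = 1/3*a_0 + 2/15*a_1 + 1/15*a_2 + 1/3*a_3 + 2/15*a_4

Substituting a_0 = 1 and a_4 = 0, rearrange to (I - Q) a = r where r[i] = P(i -> 0):
  [13/15, -1/15, -8/15] . (a_1, a_2, a_3) = 2/15
  [0, 11/15, -2/15] . (a_1, a_2, a_3) = 1/15
  [-2/15, -1/15, 2/3] . (a_1, a_2, a_3) = 1/3

Solving yields:
  a_1 = 19/34
  a_2 = 7/34
  a_3 = 43/68

Starting state is 2, so the absorption probability is a_2 = 7/34.

Answer: 7/34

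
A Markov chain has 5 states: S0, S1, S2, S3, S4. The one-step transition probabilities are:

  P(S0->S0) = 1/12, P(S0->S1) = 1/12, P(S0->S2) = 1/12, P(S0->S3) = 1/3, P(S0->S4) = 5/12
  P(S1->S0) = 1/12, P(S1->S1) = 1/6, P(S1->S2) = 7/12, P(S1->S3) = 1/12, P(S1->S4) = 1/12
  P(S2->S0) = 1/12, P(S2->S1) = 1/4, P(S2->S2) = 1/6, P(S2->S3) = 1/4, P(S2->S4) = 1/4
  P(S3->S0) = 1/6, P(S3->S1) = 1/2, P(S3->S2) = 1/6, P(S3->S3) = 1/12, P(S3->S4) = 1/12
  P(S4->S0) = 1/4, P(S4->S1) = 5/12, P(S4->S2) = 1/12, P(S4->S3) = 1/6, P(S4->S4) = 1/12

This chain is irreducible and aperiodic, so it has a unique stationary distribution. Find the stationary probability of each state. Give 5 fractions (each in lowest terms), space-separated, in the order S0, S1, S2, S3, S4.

The stationary distribution satisfies pi = pi * P, i.e.:
  pi_S0 = 1/12*pi_S0 + 1/12*pi_S1 + 1/12*pi_S2 + 1/6*pi_S3 + 1/4*pi_S4
  pi_S1 = 1/12*pi_S0 + 1/6*pi_S1 + 1/4*pi_S2 + 1/2*pi_S3 + 5/12*pi_S4
  pi_S2 = 1/12*pi_S0 + 7/12*pi_S1 + 1/6*pi_S2 + 1/6*pi_S3 + 1/12*pi_S4
  pi_S3 = 1/3*pi_S0 + 1/12*pi_S1 + 1/4*pi_S2 + 1/12*pi_S3 + 1/6*pi_S4
  pi_S4 = 5/12*pi_S0 + 1/12*pi_S1 + 1/4*pi_S2 + 1/12*pi_S3 + 1/12*pi_S4
with normalization: pi_S0 + pi_S1 + pi_S2 + pi_S3 + pi_S4 = 1.

Using the first 4 balance equations plus normalization, the linear system A*pi = b is:
  [-11/12, 1/12, 1/12, 1/6, 1/4] . pi = 0
  [1/12, -5/6, 1/4, 1/2, 5/12] . pi = 0
  [1/12, 7/12, -5/6, 1/6, 1/12] . pi = 0
  [1/3, 1/12, 1/4, -11/12, 1/6] . pi = 0
  [1, 1, 1, 1, 1] . pi = 1

Solving yields:
  pi_S0 = 3869/30788
  pi_S1 = 4263/15394
  pi_S2 = 3965/15394
  pi_S3 = 2643/15394
  pi_S4 = 5177/30788

Verification (pi * P):
  3869/30788*1/12 + 4263/15394*1/12 + 3965/15394*1/12 + 2643/15394*1/6 + 5177/30788*1/4 = 3869/30788 = pi_S0  (ok)
  3869/30788*1/12 + 4263/15394*1/6 + 3965/15394*1/4 + 2643/15394*1/2 + 5177/30788*5/12 = 4263/15394 = pi_S1  (ok)
  3869/30788*1/12 + 4263/15394*7/12 + 3965/15394*1/6 + 2643/15394*1/6 + 5177/30788*1/12 = 3965/15394 = pi_S2  (ok)
  3869/30788*1/3 + 4263/15394*1/12 + 3965/15394*1/4 + 2643/15394*1/12 + 5177/30788*1/6 = 2643/15394 = pi_S3  (ok)
  3869/30788*5/12 + 4263/15394*1/12 + 3965/15394*1/4 + 2643/15394*1/12 + 5177/30788*1/12 = 5177/30788 = pi_S4  (ok)

Answer: 3869/30788 4263/15394 3965/15394 2643/15394 5177/30788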